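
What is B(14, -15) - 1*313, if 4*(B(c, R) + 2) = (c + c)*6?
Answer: -273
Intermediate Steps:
B(c, R) = -2 + 3*c (B(c, R) = -2 + ((c + c)*6)/4 = -2 + ((2*c)*6)/4 = -2 + (12*c)/4 = -2 + 3*c)
B(14, -15) - 1*313 = (-2 + 3*14) - 1*313 = (-2 + 42) - 313 = 40 - 313 = -273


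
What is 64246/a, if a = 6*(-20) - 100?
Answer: -32123/110 ≈ -292.03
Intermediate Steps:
a = -220 (a = -120 - 100 = -220)
64246/a = 64246/(-220) = 64246*(-1/220) = -32123/110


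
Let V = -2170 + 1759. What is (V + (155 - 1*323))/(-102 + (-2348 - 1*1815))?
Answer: 579/4265 ≈ 0.13576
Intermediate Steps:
V = -411
(V + (155 - 1*323))/(-102 + (-2348 - 1*1815)) = (-411 + (155 - 1*323))/(-102 + (-2348 - 1*1815)) = (-411 + (155 - 323))/(-102 + (-2348 - 1815)) = (-411 - 168)/(-102 - 4163) = -579/(-4265) = -579*(-1/4265) = 579/4265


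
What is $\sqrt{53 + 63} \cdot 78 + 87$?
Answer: $87 + 156 \sqrt{29} \approx 927.09$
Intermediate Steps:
$\sqrt{53 + 63} \cdot 78 + 87 = \sqrt{116} \cdot 78 + 87 = 2 \sqrt{29} \cdot 78 + 87 = 156 \sqrt{29} + 87 = 87 + 156 \sqrt{29}$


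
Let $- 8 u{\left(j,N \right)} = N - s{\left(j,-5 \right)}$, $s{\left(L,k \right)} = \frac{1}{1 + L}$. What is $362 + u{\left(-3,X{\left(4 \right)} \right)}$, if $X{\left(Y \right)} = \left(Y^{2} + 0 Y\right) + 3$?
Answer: $\frac{5753}{16} \approx 359.56$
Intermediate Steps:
$X{\left(Y \right)} = 3 + Y^{2}$ ($X{\left(Y \right)} = \left(Y^{2} + 0\right) + 3 = Y^{2} + 3 = 3 + Y^{2}$)
$u{\left(j,N \right)} = - \frac{N}{8} + \frac{1}{8 \left(1 + j\right)}$ ($u{\left(j,N \right)} = - \frac{N - \frac{1}{1 + j}}{8} = - \frac{N}{8} + \frac{1}{8 \left(1 + j\right)}$)
$362 + u{\left(-3,X{\left(4 \right)} \right)} = 362 + \frac{1 - \left(3 + 4^{2}\right) \left(1 - 3\right)}{8 \left(1 - 3\right)} = 362 + \frac{1 - \left(3 + 16\right) \left(-2\right)}{8 \left(-2\right)} = 362 + \frac{1}{8} \left(- \frac{1}{2}\right) \left(1 - 19 \left(-2\right)\right) = 362 + \frac{1}{8} \left(- \frac{1}{2}\right) \left(1 + 38\right) = 362 + \frac{1}{8} \left(- \frac{1}{2}\right) 39 = 362 - \frac{39}{16} = \frac{5753}{16}$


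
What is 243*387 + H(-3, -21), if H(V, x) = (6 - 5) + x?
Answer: 94021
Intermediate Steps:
H(V, x) = 1 + x
243*387 + H(-3, -21) = 243*387 + (1 - 21) = 94041 - 20 = 94021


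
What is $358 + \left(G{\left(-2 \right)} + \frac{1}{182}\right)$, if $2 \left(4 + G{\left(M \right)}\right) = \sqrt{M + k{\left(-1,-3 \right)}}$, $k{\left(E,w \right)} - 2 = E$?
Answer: $\frac{64429}{182} + \frac{i}{2} \approx 354.01 + 0.5 i$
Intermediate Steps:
$k{\left(E,w \right)} = 2 + E$
$G{\left(M \right)} = -4 + \frac{\sqrt{1 + M}}{2}$ ($G{\left(M \right)} = -4 + \frac{\sqrt{M + \left(2 - 1\right)}}{2} = -4 + \frac{\sqrt{M + 1}}{2} = -4 + \frac{\sqrt{1 + M}}{2}$)
$358 + \left(G{\left(-2 \right)} + \frac{1}{182}\right) = 358 - \left(4 - \frac{1}{182} - \frac{\sqrt{1 - 2}}{2}\right) = 358 - \left(\frac{727}{182} - \frac{i}{2}\right) = \frac{64429}{182} + \frac{i}{2}$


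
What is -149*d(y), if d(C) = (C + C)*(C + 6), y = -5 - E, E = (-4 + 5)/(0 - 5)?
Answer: 42912/25 ≈ 1716.5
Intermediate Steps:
E = -1/5 (E = 1/(-5) = 1*(-1/5) = -1/5 ≈ -0.20000)
y = -24/5 (y = -5 - 1*(-1/5) = -5 + 1/5 = -24/5 ≈ -4.8000)
d(C) = 2*C*(6 + C) (d(C) = (2*C)*(6 + C) = 2*C*(6 + C))
-149*d(y) = -298*(-24)*(6 - 24/5)/5 = -298*(-24)*6/(5*5) = -149*(-288/25) = 42912/25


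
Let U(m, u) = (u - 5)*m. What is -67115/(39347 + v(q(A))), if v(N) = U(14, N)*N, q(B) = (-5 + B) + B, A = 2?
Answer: -67115/39431 ≈ -1.7021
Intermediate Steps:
q(B) = -5 + 2*B
U(m, u) = m*(-5 + u) (U(m, u) = (-5 + u)*m = m*(-5 + u))
v(N) = N*(-70 + 14*N) (v(N) = (14*(-5 + N))*N = (-70 + 14*N)*N = N*(-70 + 14*N))
-67115/(39347 + v(q(A))) = -67115/(39347 + 14*(-5 + 2*2)*(-5 + (-5 + 2*2))) = -67115/(39347 + 14*(-5 + 4)*(-5 + (-5 + 4))) = -67115/(39347 + 14*(-1)*(-5 - 1)) = -67115/(39347 + 14*(-1)*(-6)) = -67115/(39347 + 84) = -67115/39431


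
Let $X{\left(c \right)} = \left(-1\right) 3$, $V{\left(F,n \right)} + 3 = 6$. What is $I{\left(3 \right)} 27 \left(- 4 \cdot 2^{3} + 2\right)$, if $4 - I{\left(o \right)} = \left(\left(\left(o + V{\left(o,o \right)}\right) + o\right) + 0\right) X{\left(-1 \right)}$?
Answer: $-25110$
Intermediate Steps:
$V{\left(F,n \right)} = 3$ ($V{\left(F,n \right)} = -3 + 6 = 3$)
$X{\left(c \right)} = -3$
$I{\left(o \right)} = 13 + 6 o$ ($I{\left(o \right)} = 4 - \left(\left(\left(o + 3\right) + o\right) + 0\right) \left(-3\right) = 4 - \left(\left(\left(3 + o\right) + o\right) + 0\right) \left(-3\right) = 4 - \left(\left(3 + 2 o\right) + 0\right) \left(-3\right) = 4 - \left(3 + 2 o\right) \left(-3\right) = 4 - \left(-9 - 6 o\right) = 4 + \left(9 + 6 o\right) = 13 + 6 o$)
$I{\left(3 \right)} 27 \left(- 4 \cdot 2^{3} + 2\right) = \left(13 + 6 \cdot 3\right) 27 \left(- 4 \cdot 2^{3} + 2\right) = \left(13 + 18\right) 27 \left(\left(-4\right) 8 + 2\right) = 31 \cdot 27 \left(-32 + 2\right) = 837 \left(-30\right) = -25110$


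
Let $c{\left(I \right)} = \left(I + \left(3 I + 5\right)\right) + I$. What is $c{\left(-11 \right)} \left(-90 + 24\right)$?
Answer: $3300$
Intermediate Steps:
$c{\left(I \right)} = 5 + 5 I$ ($c{\left(I \right)} = \left(I + \left(5 + 3 I\right)\right) + I = \left(5 + 4 I\right) + I = 5 + 5 I$)
$c{\left(-11 \right)} \left(-90 + 24\right) = \left(5 + 5 \left(-11\right)\right) \left(-90 + 24\right) = \left(5 - 55\right) \left(-66\right) = \left(-50\right) \left(-66\right) = 3300$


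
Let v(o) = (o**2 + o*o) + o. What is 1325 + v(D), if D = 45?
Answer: 5420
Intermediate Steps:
v(o) = o + 2*o**2 (v(o) = (o**2 + o**2) + o = 2*o**2 + o = o + 2*o**2)
1325 + v(D) = 1325 + 45*(1 + 2*45) = 1325 + 45*(1 + 90) = 1325 + 45*91 = 1325 + 4095 = 5420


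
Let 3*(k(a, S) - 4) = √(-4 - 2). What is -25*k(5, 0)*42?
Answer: -4200 - 350*I*√6 ≈ -4200.0 - 857.32*I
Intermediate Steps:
k(a, S) = 4 + I*√6/3 (k(a, S) = 4 + √(-4 - 2)/3 = 4 + √(-6)/3 = 4 + (I*√6)/3 = 4 + I*√6/3)
-25*k(5, 0)*42 = -25*(4 + I*√6/3)*42 = (-100 - 25*I*√6/3)*42 = -4200 - 350*I*√6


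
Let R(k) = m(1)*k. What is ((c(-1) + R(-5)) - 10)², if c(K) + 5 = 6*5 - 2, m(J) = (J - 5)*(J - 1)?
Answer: 169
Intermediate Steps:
m(J) = (-1 + J)*(-5 + J) (m(J) = (-5 + J)*(-1 + J) = (-1 + J)*(-5 + J))
R(k) = 0 (R(k) = (5 + 1² - 6*1)*k = (5 + 1 - 6)*k = 0*k = 0)
c(K) = 23 (c(K) = -5 + (6*5 - 2) = -5 + (30 - 2) = -5 + 28 = 23)
((c(-1) + R(-5)) - 10)² = ((23 + 0) - 10)² = (23 - 10)² = 13² = 169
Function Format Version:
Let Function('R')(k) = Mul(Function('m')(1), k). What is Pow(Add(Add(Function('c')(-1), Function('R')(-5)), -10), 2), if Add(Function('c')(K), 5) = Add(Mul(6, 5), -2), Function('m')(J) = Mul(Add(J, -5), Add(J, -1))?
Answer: 169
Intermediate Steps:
Function('m')(J) = Mul(Add(-1, J), Add(-5, J)) (Function('m')(J) = Mul(Add(-5, J), Add(-1, J)) = Mul(Add(-1, J), Add(-5, J)))
Function('R')(k) = 0 (Function('R')(k) = Mul(Add(5, Pow(1, 2), Mul(-6, 1)), k) = Mul(Add(5, 1, -6), k) = Mul(0, k) = 0)
Function('c')(K) = 23 (Function('c')(K) = Add(-5, Add(Mul(6, 5), -2)) = Add(-5, Add(30, -2)) = Add(-5, 28) = 23)
Pow(Add(Add(Function('c')(-1), Function('R')(-5)), -10), 2) = Pow(Add(Add(23, 0), -10), 2) = Pow(Add(23, -10), 2) = Pow(13, 2) = 169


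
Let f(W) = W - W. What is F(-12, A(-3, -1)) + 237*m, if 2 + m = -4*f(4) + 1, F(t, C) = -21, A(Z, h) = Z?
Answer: -258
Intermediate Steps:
f(W) = 0
m = -1 (m = -2 + (-4*0 + 1) = -2 + (0 + 1) = -2 + 1 = -1)
F(-12, A(-3, -1)) + 237*m = -21 + 237*(-1) = -21 - 237 = -258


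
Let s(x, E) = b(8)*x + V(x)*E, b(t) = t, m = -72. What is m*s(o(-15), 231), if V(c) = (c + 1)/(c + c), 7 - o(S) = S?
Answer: -21366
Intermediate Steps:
o(S) = 7 - S
V(c) = (1 + c)/(2*c) (V(c) = (1 + c)/((2*c)) = (1 + c)*(1/(2*c)) = (1 + c)/(2*c))
s(x, E) = 8*x + E*(1 + x)/(2*x) (s(x, E) = 8*x + ((1 + x)/(2*x))*E = 8*x + E*(1 + x)/(2*x))
m*s(o(-15), 231) = -72*((1/2)*231 + 8*(7 - 1*(-15)) + (1/2)*231/(7 - 1*(-15))) = -72*(231/2 + 8*(7 + 15) + (1/2)*231/(7 + 15)) = -72*(231/2 + 8*22 + (1/2)*231/22) = -72*(231/2 + 176 + (1/2)*231*(1/22)) = -72*(231/2 + 176 + 21/4) = -72*1187/4 = -21366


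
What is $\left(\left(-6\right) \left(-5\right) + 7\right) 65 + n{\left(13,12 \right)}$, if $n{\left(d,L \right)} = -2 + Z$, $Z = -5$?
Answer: $2398$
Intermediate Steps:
$n{\left(d,L \right)} = -7$ ($n{\left(d,L \right)} = -2 - 5 = -7$)
$\left(\left(-6\right) \left(-5\right) + 7\right) 65 + n{\left(13,12 \right)} = \left(\left(-6\right) \left(-5\right) + 7\right) 65 - 7 = \left(30 + 7\right) 65 - 7 = 37 \cdot 65 - 7 = 2405 - 7 = 2398$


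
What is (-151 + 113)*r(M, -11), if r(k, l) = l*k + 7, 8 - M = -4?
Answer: 4750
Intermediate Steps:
M = 12 (M = 8 - 1*(-4) = 8 + 4 = 12)
r(k, l) = 7 + k*l (r(k, l) = k*l + 7 = 7 + k*l)
(-151 + 113)*r(M, -11) = (-151 + 113)*(7 + 12*(-11)) = -38*(7 - 132) = -38*(-125) = 4750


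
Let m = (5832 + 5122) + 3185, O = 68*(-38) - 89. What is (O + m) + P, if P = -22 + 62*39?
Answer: 13862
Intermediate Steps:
P = 2396 (P = -22 + 2418 = 2396)
O = -2673 (O = -2584 - 89 = -2673)
m = 14139 (m = 10954 + 3185 = 14139)
(O + m) + P = (-2673 + 14139) + 2396 = 11466 + 2396 = 13862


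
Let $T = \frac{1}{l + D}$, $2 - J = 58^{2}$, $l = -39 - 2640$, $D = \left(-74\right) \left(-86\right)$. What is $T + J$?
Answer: $- \frac{12388969}{3685} \approx -3362.0$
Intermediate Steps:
$D = 6364$
$l = -2679$ ($l = -39 - 2640 = -2679$)
$J = -3362$ ($J = 2 - 58^{2} = 2 - 3364 = -3362$)
$T = \frac{1}{3685}$ ($T = \frac{1}{-2679 + 6364} = \frac{1}{3685} \approx 0.00027137$)
$T + J = \frac{1}{3685} - 3362 = - \frac{12388969}{3685}$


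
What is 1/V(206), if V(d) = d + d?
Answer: 1/412 ≈ 0.0024272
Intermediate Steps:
V(d) = 2*d
1/V(206) = 1/(2*206) = 1/412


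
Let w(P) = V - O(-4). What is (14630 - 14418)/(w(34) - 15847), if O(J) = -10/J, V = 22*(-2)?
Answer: -424/31787 ≈ -0.013339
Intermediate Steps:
V = -44
w(P) = -93/2 (w(P) = -44 - (-10)/(-4) = -44 - (-10)*(-1)/4 = -44 - 1*5/2 = -44 - 5/2 = -93/2)
(14630 - 14418)/(w(34) - 15847) = (14630 - 14418)/(-93/2 - 15847) = 212/(-31787/2) = 212*(-2/31787) = -424/31787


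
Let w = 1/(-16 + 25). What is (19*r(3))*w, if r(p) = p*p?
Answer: 19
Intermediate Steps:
r(p) = p²
w = ⅑ (w = 1/9 = ⅑ ≈ 0.11111)
(19*r(3))*w = (19*3²)*(⅑) = (19*9)*(⅑) = 171*(⅑) = 19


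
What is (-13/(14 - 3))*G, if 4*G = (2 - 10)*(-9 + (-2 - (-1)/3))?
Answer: -832/33 ≈ -25.212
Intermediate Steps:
G = 64/3 (G = ((2 - 10)*(-9 + (-2 - (-1)/3)))/4 = (-8*(-9 + (-2 - (-1)/3)))/4 = (-8*(-9 + (-2 - 1*(-⅓))))/4 = (-8*(-9 + (-2 + ⅓)))/4 = (-8*(-9 - 5/3))/4 = (-8*(-32/3))/4 = (¼)*(256/3) = 64/3 ≈ 21.333)
(-13/(14 - 3))*G = -13/(14 - 3)*(64/3) = -13/11*(64/3) = -13*1/11*(64/3) = -13/11*64/3 = -832/33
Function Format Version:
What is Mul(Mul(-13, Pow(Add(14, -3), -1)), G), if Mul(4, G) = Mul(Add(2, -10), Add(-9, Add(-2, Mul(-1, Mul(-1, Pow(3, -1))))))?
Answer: Rational(-832, 33) ≈ -25.212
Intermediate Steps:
G = Rational(64, 3) (G = Mul(Rational(1, 4), Mul(Add(2, -10), Add(-9, Add(-2, Mul(-1, Mul(-1, Pow(3, -1))))))) = Mul(Rational(1, 4), Mul(-8, Add(-9, Add(-2, Mul(-1, Mul(-1, Rational(1, 3))))))) = Mul(Rational(1, 4), Mul(-8, Add(-9, Add(-2, Mul(-1, Rational(-1, 3)))))) = Mul(Rational(1, 4), Mul(-8, Add(-9, Add(-2, Rational(1, 3))))) = Mul(Rational(1, 4), Mul(-8, Add(-9, Rational(-5, 3)))) = Mul(Rational(1, 4), Mul(-8, Rational(-32, 3))) = Mul(Rational(1, 4), Rational(256, 3)) = Rational(64, 3) ≈ 21.333)
Mul(Mul(-13, Pow(Add(14, -3), -1)), G) = Mul(Mul(-13, Pow(Add(14, -3), -1)), Rational(64, 3)) = Mul(Mul(-13, Pow(11, -1)), Rational(64, 3)) = Mul(Mul(-13, Rational(1, 11)), Rational(64, 3)) = Mul(Rational(-13, 11), Rational(64, 3)) = Rational(-832, 33)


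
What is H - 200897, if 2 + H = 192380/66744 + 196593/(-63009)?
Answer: -23468784969041/116818686 ≈ -2.0090e+5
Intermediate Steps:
H = -261407699/116818686 (H = -2 + (192380/66744 + 196593/(-63009)) = -2 + (192380*(1/66744) + 196593*(-1/63009)) = -2 + (48095/16686 - 65531/21003) = -2 - 27770327/116818686 = -261407699/116818686 ≈ -2.2377)
H - 200897 = -261407699/116818686 - 200897 = -23468784969041/116818686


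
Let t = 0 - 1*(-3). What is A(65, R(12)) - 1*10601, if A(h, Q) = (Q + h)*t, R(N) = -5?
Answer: -10421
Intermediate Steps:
t = 3 (t = 0 + 3 = 3)
A(h, Q) = 3*Q + 3*h (A(h, Q) = (Q + h)*3 = 3*Q + 3*h)
A(65, R(12)) - 1*10601 = (3*(-5) + 3*65) - 1*10601 = (-15 + 195) - 10601 = 180 - 10601 = -10421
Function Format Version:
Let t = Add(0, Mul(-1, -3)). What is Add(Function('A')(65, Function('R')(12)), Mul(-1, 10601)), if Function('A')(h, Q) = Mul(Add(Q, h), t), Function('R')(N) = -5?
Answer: -10421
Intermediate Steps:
t = 3 (t = Add(0, 3) = 3)
Function('A')(h, Q) = Add(Mul(3, Q), Mul(3, h)) (Function('A')(h, Q) = Mul(Add(Q, h), 3) = Add(Mul(3, Q), Mul(3, h)))
Add(Function('A')(65, Function('R')(12)), Mul(-1, 10601)) = Add(Add(Mul(3, -5), Mul(3, 65)), Mul(-1, 10601)) = Add(Add(-15, 195), -10601) = Add(180, -10601) = -10421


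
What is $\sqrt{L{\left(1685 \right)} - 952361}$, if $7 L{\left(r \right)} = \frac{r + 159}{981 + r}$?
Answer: $\frac{i \sqrt{82919740858339}}{9331} \approx 975.89 i$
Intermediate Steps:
$L{\left(r \right)} = \frac{159 + r}{7 \left(981 + r\right)}$ ($L{\left(r \right)} = \frac{\left(r + 159\right) \frac{1}{981 + r}}{7} = \frac{\left(159 + r\right) \frac{1}{981 + r}}{7} = \frac{\frac{1}{981 + r} \left(159 + r\right)}{7} = \frac{159 + r}{7 \left(981 + r\right)}$)
$\sqrt{L{\left(1685 \right)} - 952361} = \sqrt{\frac{159 + 1685}{7 \left(981 + 1685\right)} - 952361} = \sqrt{\frac{1}{7} \cdot \frac{1}{2666} \cdot 1844 - 952361} = \sqrt{\frac{922}{9331} - 952361} = \sqrt{- \frac{8886479569}{9331}} = \frac{i \sqrt{82919740858339}}{9331}$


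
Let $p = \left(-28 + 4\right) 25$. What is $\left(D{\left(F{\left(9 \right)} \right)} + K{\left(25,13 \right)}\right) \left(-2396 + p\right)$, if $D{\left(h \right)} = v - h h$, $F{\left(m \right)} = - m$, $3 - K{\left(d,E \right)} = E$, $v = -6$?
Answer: $290612$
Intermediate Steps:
$K{\left(d,E \right)} = 3 - E$
$p = -600$ ($p = \left(-24\right) 25 = -600$)
$D{\left(h \right)} = -6 - h^{2}$ ($D{\left(h \right)} = -6 - h h = -6 - h^{2}$)
$\left(D{\left(F{\left(9 \right)} \right)} + K{\left(25,13 \right)}\right) \left(-2396 + p\right) = \left(\left(-6 - \left(\left(-1\right) 9\right)^{2}\right) + \left(3 - 13\right)\right) \left(-2396 - 600\right) = \left(\left(-6 - \left(-9\right)^{2}\right) + \left(3 - 13\right)\right) \left(-2996\right) = \left(\left(-6 - 81\right) - 10\right) \left(-2996\right) = \left(-87 - 10\right) \left(-2996\right) = \left(-97\right) \left(-2996\right) = 290612$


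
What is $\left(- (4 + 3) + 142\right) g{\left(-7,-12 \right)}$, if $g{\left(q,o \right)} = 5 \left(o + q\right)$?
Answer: $-12825$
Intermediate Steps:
$g{\left(q,o \right)} = 5 o + 5 q$
$\left(- (4 + 3) + 142\right) g{\left(-7,-12 \right)} = \left(- (4 + 3) + 142\right) \left(5 \left(-12\right) + 5 \left(-7\right)\right) = \left(\left(-1\right) 7 + 142\right) \left(-60 - 35\right) = \left(-7 + 142\right) \left(-95\right) = 135 \left(-95\right) = -12825$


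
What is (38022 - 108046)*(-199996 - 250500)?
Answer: 31545531904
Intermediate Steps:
(38022 - 108046)*(-199996 - 250500) = -70024*(-450496) = 31545531904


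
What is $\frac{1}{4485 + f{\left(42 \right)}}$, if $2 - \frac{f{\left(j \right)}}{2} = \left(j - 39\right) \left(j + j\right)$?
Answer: $\frac{1}{3985} \approx 0.00025094$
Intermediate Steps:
$f{\left(j \right)} = 4 - 4 j \left(-39 + j\right)$ ($f{\left(j \right)} = 4 - 2 \left(j - 39\right) \left(j + j\right) = 4 - 2 \left(-39 + j\right) 2 j = 4 - 2 \cdot 2 j \left(-39 + j\right) = 4 - 4 j \left(-39 + j\right)$)
$\frac{1}{4485 + f{\left(42 \right)}} = \frac{1}{4485 + \left(4 - 4 \cdot 42^{2} + 156 \cdot 42\right)} = \frac{1}{4485 + \left(4 - 7056 + 6552\right)} = \frac{1}{4485 - 500} = \frac{1}{3985}$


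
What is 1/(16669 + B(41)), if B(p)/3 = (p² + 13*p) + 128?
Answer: 1/23695 ≈ 4.2203e-5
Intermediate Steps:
B(p) = 384 + 3*p² + 39*p (B(p) = 3*((p² + 13*p) + 128) = 3*(128 + p² + 13*p) = 384 + 3*p² + 39*p)
1/(16669 + B(41)) = 1/(16669 + (384 + 3*41² + 39*41)) = 1/(16669 + (384 + 3*1681 + 1599)) = 1/(16669 + (384 + 5043 + 1599)) = 1/(16669 + 7026) = 1/23695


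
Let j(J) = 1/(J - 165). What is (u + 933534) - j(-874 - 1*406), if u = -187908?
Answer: 1077429571/1445 ≈ 7.4563e+5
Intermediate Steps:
j(J) = 1/(-165 + J)
(u + 933534) - j(-874 - 1*406) = (-187908 + 933534) - 1/(-165 + (-874 - 1*406)) = 745626 - 1/(-165 + (-874 - 406)) = 745626 - 1/(-165 - 1280) = 745626 - 1/(-1445) = 745626 - 1*(-1/1445) = 745626 + 1/1445 = 1077429571/1445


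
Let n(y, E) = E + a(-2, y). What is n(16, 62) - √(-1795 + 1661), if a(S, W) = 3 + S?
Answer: 63 - I*√134 ≈ 63.0 - 11.576*I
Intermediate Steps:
n(y, E) = 1 + E (n(y, E) = E + (3 - 2) = E + 1 = 1 + E)
n(16, 62) - √(-1795 + 1661) = (1 + 62) - √(-1795 + 1661) = 63 - √(-134) = 63 - I*√134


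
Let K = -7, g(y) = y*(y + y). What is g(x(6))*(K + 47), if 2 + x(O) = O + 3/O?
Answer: 1620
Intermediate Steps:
x(O) = -2 + O + 3/O (x(O) = -2 + (O + 3/O) = -2 + O + 3/O)
g(y) = 2*y**2 (g(y) = y*(2*y) = 2*y**2)
g(x(6))*(K + 47) = (2*(-2 + 6 + 3/6)**2)*(-7 + 47) = (2*(-2 + 6 + 3*(1/6))**2)*40 = (2*(-2 + 6 + 1/2)**2)*40 = (2*(9/2)**2)*40 = (2*(81/4))*40 = (81/2)*40 = 1620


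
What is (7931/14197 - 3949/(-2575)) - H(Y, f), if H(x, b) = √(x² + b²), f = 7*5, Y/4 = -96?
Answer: 76486278/36557275 - √148681 ≈ -383.50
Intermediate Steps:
Y = -384 (Y = 4*(-96) = -384)
f = 35
H(x, b) = √(b² + x²)
(7931/14197 - 3949/(-2575)) - H(Y, f) = (7931/14197 - 3949/(-2575)) - √(35² + (-384)²) = (7931*(1/14197) - 3949*(-1/2575)) - √(1225 + 147456) = (7931/14197 + 3949/2575) - √148681 = 76486278/36557275 - √148681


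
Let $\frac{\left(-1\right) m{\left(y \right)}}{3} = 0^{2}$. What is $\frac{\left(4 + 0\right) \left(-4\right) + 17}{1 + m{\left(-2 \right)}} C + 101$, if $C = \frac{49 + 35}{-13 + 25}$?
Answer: $108$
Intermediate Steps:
$C = 7$ ($C = \frac{84}{12} = 84 \cdot \frac{1}{12} = 7$)
$m{\left(y \right)} = 0$ ($m{\left(y \right)} = - 3 \cdot 0^{2} = \left(-3\right) 0 = 0$)
$\frac{\left(4 + 0\right) \left(-4\right) + 17}{1 + m{\left(-2 \right)}} C + 101 = \frac{\left(4 + 0\right) \left(-4\right) + 17}{1 + 0} \cdot 7 + 101 = \frac{4 \left(-4\right) + 17}{1} \cdot 7 + 101 = \left(-16 + 17\right) 1 \cdot 7 + 101 = 1 \cdot 1 \cdot 7 + 101 = 1 \cdot 7 + 101 = 7 + 101 = 108$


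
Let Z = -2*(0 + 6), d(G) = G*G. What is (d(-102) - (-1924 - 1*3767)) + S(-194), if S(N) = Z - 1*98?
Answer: 15985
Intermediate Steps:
d(G) = G²
Z = -12 (Z = -2*6 = -12)
S(N) = -110 (S(N) = -12 - 1*98 = -12 - 98 = -110)
(d(-102) - (-1924 - 1*3767)) + S(-194) = ((-102)² - (-1924 - 1*3767)) - 110 = (10404 - (-1924 - 3767)) - 110 = (10404 - 1*(-5691)) - 110 = (10404 + 5691) - 110 = 16095 - 110 = 15985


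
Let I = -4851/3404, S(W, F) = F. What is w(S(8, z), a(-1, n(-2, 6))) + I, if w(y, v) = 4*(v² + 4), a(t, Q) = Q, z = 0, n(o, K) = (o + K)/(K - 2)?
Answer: 63229/3404 ≈ 18.575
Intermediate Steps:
n(o, K) = (K + o)/(-2 + K)
w(y, v) = 16 + 4*v² (w(y, v) = 4*(4 + v²) = 16 + 4*v²)
I = -4851/3404 (I = -4851*1/3404 = -4851/3404 ≈ -1.4251)
w(S(8, z), a(-1, n(-2, 6))) + I = (16 + 4*((6 - 2)/(-2 + 6))²) - 4851/3404 = (16 + 4*(4/4)²) - 4851/3404 = (16 + 4*((¼)*4)²) - 4851/3404 = (16 + 4*1²) - 4851/3404 = (16 + 4*1) - 4851/3404 = (16 + 4) - 4851/3404 = 20 - 4851/3404 = 63229/3404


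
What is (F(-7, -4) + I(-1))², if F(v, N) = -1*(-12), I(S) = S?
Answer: 121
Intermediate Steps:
F(v, N) = 12
(F(-7, -4) + I(-1))² = (12 - 1)² = 11² = 121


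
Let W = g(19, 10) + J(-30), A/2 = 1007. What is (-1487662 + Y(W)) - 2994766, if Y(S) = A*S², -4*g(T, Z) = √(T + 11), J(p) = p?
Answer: -10664207/4 + 30210*√30 ≈ -2.5006e+6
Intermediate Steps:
A = 2014 (A = 2*1007 = 2014)
g(T, Z) = -√(11 + T)/4 (g(T, Z) = -√(T + 11)/4 = -√(11 + T)/4)
W = -30 - √30/4 (W = -√(11 + 19)/4 - 30 = -√30/4 - 30 = -30 - √30/4 ≈ -31.369)
Y(S) = 2014*S²
(-1487662 + Y(W)) - 2994766 = (-1487662 + 2014*(-30 - √30/4)²) - 2994766 = -4482428 + 2014*(-30 - √30/4)²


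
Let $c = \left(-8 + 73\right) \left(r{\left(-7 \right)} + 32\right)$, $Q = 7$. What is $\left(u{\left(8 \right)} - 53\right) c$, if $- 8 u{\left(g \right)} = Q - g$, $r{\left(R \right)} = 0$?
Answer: $-109980$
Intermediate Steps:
$c = 2080$ ($c = \left(-8 + 73\right) \left(0 + 32\right) = 65 \cdot 32 = 2080$)
$u{\left(g \right)} = - \frac{7}{8} + \frac{g}{8}$ ($u{\left(g \right)} = - \frac{7 - g}{8} = - \frac{7}{8} + \frac{g}{8}$)
$\left(u{\left(8 \right)} - 53\right) c = \left(\left(- \frac{7}{8} + \frac{1}{8} \cdot 8\right) - 53\right) 2080 = \left(\left(- \frac{7}{8} + 1\right) - 53\right) 2080 = \left(\frac{1}{8} - 53\right) 2080 = \left(- \frac{423}{8}\right) 2080 = -109980$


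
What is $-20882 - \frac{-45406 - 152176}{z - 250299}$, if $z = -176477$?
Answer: $- \frac{636581001}{30484} \approx -20882.0$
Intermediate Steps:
$-20882 - \frac{-45406 - 152176}{z - 250299} = -20882 - \frac{-45406 - 152176}{-176477 - 250299} = -20882 - - \frac{197582}{-426776} = -20882 - \left(-197582\right) \left(- \frac{1}{426776}\right) = -20882 - \frac{14113}{30484} = - \frac{636581001}{30484}$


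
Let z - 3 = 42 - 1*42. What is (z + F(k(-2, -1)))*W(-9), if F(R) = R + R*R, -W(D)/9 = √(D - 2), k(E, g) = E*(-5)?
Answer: -1017*I*√11 ≈ -3373.0*I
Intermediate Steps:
k(E, g) = -5*E
W(D) = -9*√(-2 + D) (W(D) = -9*√(D - 2) = -9*√(-2 + D))
z = 3 (z = 3 + (42 - 1*42) = 3 + (42 - 42) = 3 + 0 = 3)
F(R) = R + R²
(z + F(k(-2, -1)))*W(-9) = (3 + (-5*(-2))*(1 - 5*(-2)))*(-9*√(-2 - 9)) = (3 + 10*(1 + 10))*(-9*I*√11) = (3 + 10*11)*(-9*I*√11) = (3 + 110)*(-9*I*√11) = 113*(-9*I*√11) = -1017*I*√11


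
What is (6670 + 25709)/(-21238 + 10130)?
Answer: -32379/11108 ≈ -2.9149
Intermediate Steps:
(6670 + 25709)/(-21238 + 10130) = 32379/(-11108) = 32379*(-1/11108) = -32379/11108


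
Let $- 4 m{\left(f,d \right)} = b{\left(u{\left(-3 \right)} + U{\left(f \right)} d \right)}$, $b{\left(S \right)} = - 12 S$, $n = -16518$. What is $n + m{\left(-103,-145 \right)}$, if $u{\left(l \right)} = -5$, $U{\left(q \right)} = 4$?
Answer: $-18273$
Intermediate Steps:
$m{\left(f,d \right)} = -15 + 12 d$ ($m{\left(f,d \right)} = - \frac{\left(-12\right) \left(-5 + 4 d\right)}{4} = - \frac{60 - 48 d}{4} = -15 + 12 d$)
$n + m{\left(-103,-145 \right)} = -16518 + \left(-15 + 12 \left(-145\right)\right) = -16518 - 1755 = -18273$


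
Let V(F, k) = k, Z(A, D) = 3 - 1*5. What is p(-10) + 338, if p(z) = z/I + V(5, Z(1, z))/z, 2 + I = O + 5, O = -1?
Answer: 1666/5 ≈ 333.20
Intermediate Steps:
Z(A, D) = -2 (Z(A, D) = 3 - 5 = -2)
I = 2 (I = -2 + (-1 + 5) = -2 + 4 = 2)
p(z) = z/2 - 2/z
p(-10) + 338 = ((½)*(-10) - 2/(-10)) + 338 = (-5 - 2*(-⅒)) + 338 = (-5 + ⅕) + 338 = -24/5 + 338 = 1666/5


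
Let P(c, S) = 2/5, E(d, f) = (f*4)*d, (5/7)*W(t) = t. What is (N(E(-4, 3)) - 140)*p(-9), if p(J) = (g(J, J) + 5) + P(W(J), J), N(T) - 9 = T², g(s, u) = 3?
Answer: 91266/5 ≈ 18253.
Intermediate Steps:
W(t) = 7*t/5
E(d, f) = 4*d*f (E(d, f) = (4*f)*d = 4*d*f)
P(c, S) = ⅖ (P(c, S) = 2*(⅕) = ⅖)
N(T) = 9 + T²
p(J) = 42/5 (p(J) = (3 + 5) + ⅖ = 8 + ⅖ = 42/5)
(N(E(-4, 3)) - 140)*p(-9) = ((9 + (4*(-4)*3)²) - 140)*(42/5) = ((9 + (-48)²) - 140)*(42/5) = ((9 + 2304) - 140)*(42/5) = (2313 - 140)*(42/5) = 2173*(42/5) = 91266/5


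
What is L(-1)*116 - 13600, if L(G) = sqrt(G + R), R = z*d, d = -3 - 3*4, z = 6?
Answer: -13600 + 116*I*sqrt(91) ≈ -13600.0 + 1106.6*I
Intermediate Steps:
d = -15 (d = -3 - 12 = -15)
R = -90 (R = 6*(-15) = -90)
L(G) = sqrt(-90 + G) (L(G) = sqrt(G - 90) = sqrt(-90 + G))
L(-1)*116 - 13600 = sqrt(-90 - 1)*116 - 13600 = sqrt(-91)*116 - 13600 = (I*sqrt(91))*116 - 13600 = 116*I*sqrt(91) - 13600 = -13600 + 116*I*sqrt(91)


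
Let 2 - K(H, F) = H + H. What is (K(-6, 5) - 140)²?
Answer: 15876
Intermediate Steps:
K(H, F) = 2 - 2*H (K(H, F) = 2 - (H + H) = 2 - 2*H)
(K(-6, 5) - 140)² = ((2 - 2*(-6)) - 140)² = ((2 + 12) - 140)² = (14 - 140)² = (-126)² = 15876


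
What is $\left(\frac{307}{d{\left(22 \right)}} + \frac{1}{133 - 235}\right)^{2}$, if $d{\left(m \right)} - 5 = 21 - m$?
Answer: $\frac{245079025}{41616} \approx 5889.1$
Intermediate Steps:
$d{\left(m \right)} = 26 - m$ ($d{\left(m \right)} = 5 - \left(-21 + m\right) = 26 - m$)
$\left(\frac{307}{d{\left(22 \right)}} + \frac{1}{133 - 235}\right)^{2} = \left(\frac{307}{26 - 22} + \frac{1}{133 - 235}\right)^{2} = \left(\frac{307}{26 - 22} + \frac{1}{-102}\right)^{2} = \left(\frac{307}{4} - \frac{1}{102}\right)^{2} = \left(\frac{15655}{204}\right)^{2} = \frac{245079025}{41616}$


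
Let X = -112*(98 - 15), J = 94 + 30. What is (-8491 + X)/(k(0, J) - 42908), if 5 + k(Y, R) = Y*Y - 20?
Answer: 539/1301 ≈ 0.41430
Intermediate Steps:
J = 124
k(Y, R) = -25 + Y² (k(Y, R) = -5 + (Y*Y - 20) = -5 + (Y² - 20) = -5 + (-20 + Y²) = -25 + Y²)
X = -9296 (X = -112*83 = -9296)
(-8491 + X)/(k(0, J) - 42908) = (-8491 - 9296)/((-25 + 0²) - 42908) = -17787/((-25 + 0) - 42908) = -17787/(-25 - 42908) = -17787/(-42933) = -17787*(-1/42933) = 539/1301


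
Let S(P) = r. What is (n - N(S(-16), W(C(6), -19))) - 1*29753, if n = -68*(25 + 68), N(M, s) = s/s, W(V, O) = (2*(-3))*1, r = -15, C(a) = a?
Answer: -36078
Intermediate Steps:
W(V, O) = -6 (W(V, O) = -6*1 = -6)
S(P) = -15
N(M, s) = 1
n = -6324 (n = -68*93 = -6324)
(n - N(S(-16), W(C(6), -19))) - 1*29753 = (-6324 - 1*1) - 1*29753 = (-6324 - 1) - 29753 = -6325 - 29753 = -36078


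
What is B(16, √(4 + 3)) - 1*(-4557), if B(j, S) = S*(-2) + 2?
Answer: 4559 - 2*√7 ≈ 4553.7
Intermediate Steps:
B(j, S) = 2 - 2*S (B(j, S) = -2*S + 2 = 2 - 2*S)
B(16, √(4 + 3)) - 1*(-4557) = (2 - 2*√(4 + 3)) - 1*(-4557) = (2 - 2*√7) + 4557 = 4559 - 2*√7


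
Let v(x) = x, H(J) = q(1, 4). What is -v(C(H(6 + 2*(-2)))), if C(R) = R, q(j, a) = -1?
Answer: 1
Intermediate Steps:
H(J) = -1
-v(C(H(6 + 2*(-2)))) = -1*(-1) = 1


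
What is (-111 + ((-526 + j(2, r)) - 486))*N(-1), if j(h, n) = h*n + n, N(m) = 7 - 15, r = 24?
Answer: 8408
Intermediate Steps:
N(m) = -8
j(h, n) = n + h*n
(-111 + ((-526 + j(2, r)) - 486))*N(-1) = (-111 + ((-526 + 24*(1 + 2)) - 486))*(-8) = (-111 + ((-526 + 24*3) - 486))*(-8) = (-111 + ((-526 + 72) - 486))*(-8) = (-111 + (-454 - 486))*(-8) = (-111 - 940)*(-8) = -1051*(-8) = 8408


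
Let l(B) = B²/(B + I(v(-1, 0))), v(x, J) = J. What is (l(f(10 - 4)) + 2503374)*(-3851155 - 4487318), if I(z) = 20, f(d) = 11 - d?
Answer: -20874324846375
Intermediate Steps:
l(B) = B²/(20 + B) (l(B) = B²/(B + 20) = B²/(20 + B))
(l(f(10 - 4)) + 2503374)*(-3851155 - 4487318) = ((11 - (10 - 4))²/(20 + (11 - (10 - 4))) + 2503374)*(-3851155 - 4487318) = ((11 - 1*6)²/(20 + (11 - 1*6)) + 2503374)*(-8338473) = ((11 - 6)²/(20 + (11 - 6)) + 2503374)*(-8338473) = (5²/(20 + 5) + 2503374)*(-8338473) = (25/25 + 2503374)*(-8338473) = (25*(1/25) + 2503374)*(-8338473) = (1 + 2503374)*(-8338473) = 2503375*(-8338473) = -20874324846375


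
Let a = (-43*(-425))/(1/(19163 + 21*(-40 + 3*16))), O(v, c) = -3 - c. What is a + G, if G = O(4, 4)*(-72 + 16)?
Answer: 353274417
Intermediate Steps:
G = 392 (G = (-3 - 1*4)*(-72 + 16) = (-3 - 4)*(-56) = -7*(-56) = 392)
a = 353274025 (a = 18275/(1/(19163 + 21*(-40 + 48))) = 18275/(1/(19163 + 21*8)) = 18275/(1/(19163 + 168)) = 18275/(1/19331) = 18275*19331 = 353274025)
a + G = 353274025 + 392 = 353274417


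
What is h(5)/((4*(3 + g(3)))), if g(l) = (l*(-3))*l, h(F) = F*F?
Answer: -25/96 ≈ -0.26042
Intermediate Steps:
h(F) = F²
g(l) = -3*l² (g(l) = (-3*l)*l = -3*l²)
h(5)/((4*(3 + g(3)))) = 5²/((4*(3 - 3*3²))) = 25/((4*(3 - 3*9))) = 25/((4*(3 - 27))) = 25/((4*(-24))) = 25/(-96) = 25*(-1/96) = -25/96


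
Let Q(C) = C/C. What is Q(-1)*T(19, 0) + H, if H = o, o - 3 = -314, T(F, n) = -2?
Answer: -313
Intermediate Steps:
o = -311 (o = 3 - 314 = -311)
Q(C) = 1
H = -311
Q(-1)*T(19, 0) + H = 1*(-2) - 311 = -2 - 311 = -313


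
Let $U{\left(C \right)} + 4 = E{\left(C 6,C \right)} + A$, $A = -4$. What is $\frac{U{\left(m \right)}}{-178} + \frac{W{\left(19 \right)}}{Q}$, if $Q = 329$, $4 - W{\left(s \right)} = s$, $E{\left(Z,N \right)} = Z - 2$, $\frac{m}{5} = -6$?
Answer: $\frac{29920}{29281} \approx 1.0218$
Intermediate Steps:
$m = -30$ ($m = 5 \left(-6\right) = -30$)
$E{\left(Z,N \right)} = -2 + Z$
$W{\left(s \right)} = 4 - s$
$U{\left(C \right)} = -10 + 6 C$ ($U{\left(C \right)} = -4 + \left(\left(-2 + C 6\right) - 4\right) = -4 + \left(\left(-2 + 6 C\right) - 4\right) = -4 + \left(-6 + 6 C\right) = -10 + 6 C$)
$\frac{U{\left(m \right)}}{-178} + \frac{W{\left(19 \right)}}{Q} = \frac{-10 + 6 \left(-30\right)}{-178} + \frac{4 - 19}{329} = \left(-10 - 180\right) \left(- \frac{1}{178}\right) + \left(4 - 19\right) \frac{1}{329} = \left(-190\right) \left(- \frac{1}{178}\right) - \frac{15}{329} = \frac{95}{89} - \frac{15}{329} = \frac{29920}{29281}$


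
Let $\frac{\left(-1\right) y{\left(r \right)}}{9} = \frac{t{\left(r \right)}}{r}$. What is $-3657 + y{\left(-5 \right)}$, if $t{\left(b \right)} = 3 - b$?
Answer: $- \frac{18213}{5} \approx -3642.6$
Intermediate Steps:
$y{\left(r \right)} = - \frac{9 \left(3 - r\right)}{r}$ ($y{\left(r \right)} = - 9 \frac{3 - r}{r} = - \frac{9 \left(3 - r\right)}{r}$)
$-3657 + y{\left(-5 \right)} = -3657 + \left(9 - \frac{27}{-5}\right) = -3657 + \left(9 - - \frac{27}{5}\right) = -3657 + \left(9 + \frac{27}{5}\right) = -3657 + \frac{72}{5} = - \frac{18213}{5}$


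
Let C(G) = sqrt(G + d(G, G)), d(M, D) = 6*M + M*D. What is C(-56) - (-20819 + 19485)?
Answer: 1334 + 14*sqrt(14) ≈ 1386.4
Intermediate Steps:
d(M, D) = 6*M + D*M
C(G) = sqrt(G + G*(6 + G))
C(-56) - (-20819 + 19485) = sqrt(-56*(7 - 56)) - (-20819 + 19485) = sqrt(-56*(-49)) - 1*(-1334) = sqrt(2744) + 1334 = 14*sqrt(14) + 1334 = 1334 + 14*sqrt(14)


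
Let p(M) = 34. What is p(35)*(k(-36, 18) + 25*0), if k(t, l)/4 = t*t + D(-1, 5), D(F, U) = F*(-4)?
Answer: 176800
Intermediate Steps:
D(F, U) = -4*F
k(t, l) = 16 + 4*t**2 (k(t, l) = 4*(t*t - 4*(-1)) = 4*(t**2 + 4) = 4*(4 + t**2) = 16 + 4*t**2)
p(35)*(k(-36, 18) + 25*0) = 34*((16 + 4*(-36)**2) + 25*0) = 34*((16 + 4*1296) + 0) = 34*((16 + 5184) + 0) = 34*(5200 + 0) = 34*5200 = 176800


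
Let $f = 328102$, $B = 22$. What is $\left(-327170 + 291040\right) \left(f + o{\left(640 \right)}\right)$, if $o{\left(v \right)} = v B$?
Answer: $-12363035660$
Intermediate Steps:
$o{\left(v \right)} = 22 v$ ($o{\left(v \right)} = v 22 = 22 v$)
$\left(-327170 + 291040\right) \left(f + o{\left(640 \right)}\right) = \left(-327170 + 291040\right) \left(328102 + 22 \cdot 640\right) = - 36130 \left(328102 + 14080\right) = \left(-36130\right) 342182 = -12363035660$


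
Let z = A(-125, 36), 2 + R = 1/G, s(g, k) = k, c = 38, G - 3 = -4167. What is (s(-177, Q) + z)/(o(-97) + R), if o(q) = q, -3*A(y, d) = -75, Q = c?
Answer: -37476/58891 ≈ -0.63636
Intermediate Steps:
G = -4164 (G = 3 - 4167 = -4164)
Q = 38
A(y, d) = 25 (A(y, d) = -⅓*(-75) = 25)
R = -8329/4164 (R = -2 + 1/(-4164) = -2 - 1/4164 = -8329/4164 ≈ -2.0002)
z = 25
(s(-177, Q) + z)/(o(-97) + R) = (38 + 25)/(-97 - 8329/4164) = 63/(-412237/4164) = 63*(-4164/412237) = -37476/58891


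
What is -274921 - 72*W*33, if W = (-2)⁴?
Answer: -312937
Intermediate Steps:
W = 16
-274921 - 72*W*33 = -274921 - 72*16*33 = -274921 - 1152*33 = -274921 - 38016 = -312937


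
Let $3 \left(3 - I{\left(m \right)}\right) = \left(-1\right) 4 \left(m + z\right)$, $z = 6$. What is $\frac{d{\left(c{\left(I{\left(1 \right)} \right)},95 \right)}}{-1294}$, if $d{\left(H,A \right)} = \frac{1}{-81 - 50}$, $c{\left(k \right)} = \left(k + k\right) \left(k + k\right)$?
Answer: $\frac{1}{169514} \approx 5.8992 \cdot 10^{-6}$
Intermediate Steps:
$I{\left(m \right)} = 11 + \frac{4 m}{3}$ ($I{\left(m \right)} = 3 - \frac{\left(-1\right) 4 \left(m + 6\right)}{3} = 3 - \frac{\left(-4\right) \left(6 + m\right)}{3} = 3 - \frac{-24 - 4 m}{3} = 3 + \left(8 + \frac{4 m}{3}\right) = 11 + \frac{4 m}{3}$)
$c{\left(k \right)} = 4 k^{2}$ ($c{\left(k \right)} = 2 k 2 k = 4 k^{2}$)
$d{\left(H,A \right)} = - \frac{1}{131}$ ($d{\left(H,A \right)} = \frac{1}{-131} = - \frac{1}{131}$)
$\frac{d{\left(c{\left(I{\left(1 \right)} \right)},95 \right)}}{-1294} = - \frac{1}{131 \left(-1294\right)} = \left(- \frac{1}{131}\right) \left(- \frac{1}{1294}\right) = \frac{1}{169514}$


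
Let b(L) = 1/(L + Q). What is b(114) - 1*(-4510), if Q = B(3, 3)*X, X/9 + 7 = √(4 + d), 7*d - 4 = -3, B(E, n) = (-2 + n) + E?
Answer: 71952379/15954 - √203/2659 ≈ 4510.0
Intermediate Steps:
B(E, n) = -2 + E + n
d = ⅐ (d = 4/7 + (⅐)*(-3) = 4/7 - 3/7 = ⅐ ≈ 0.14286)
X = -63 + 9*√203/7 (X = -63 + 9*√(4 + ⅐) = -63 + 9*√(29/7) = -63 + 9*(√203/7) = -63 + 9*√203/7 ≈ -44.681)
Q = -252 + 36*√203/7 (Q = (-2 + 3 + 3)*(-63 + 9*√203/7) = 4*(-63 + 9*√203/7) = -252 + 36*√203/7 ≈ -178.73)
b(L) = 1/(-252 + L + 36*√203/7) (b(L) = 1/(L + (-252 + 36*√203/7)) = 1/(-252 + L + 36*√203/7))
b(114) - 1*(-4510) = 7/(-1764 + 7*114 + 36*√203) - 1*(-4510) = 7/(-1764 + 798 + 36*√203) + 4510 = 7/(-966 + 36*√203) + 4510 = 4510 + 7/(-966 + 36*√203)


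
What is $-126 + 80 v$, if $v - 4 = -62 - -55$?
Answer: $-366$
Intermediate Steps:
$v = -3$ ($v = 4 - 7 = -3$)
$-126 + 80 v = -126 + 80 \left(-3\right) = -126 - 240 = -366$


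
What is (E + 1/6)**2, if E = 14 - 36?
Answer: 17161/36 ≈ 476.69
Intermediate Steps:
E = -22
(E + 1/6)**2 = (-22 + 1/6)**2 = (-131/6)**2 = 17161/36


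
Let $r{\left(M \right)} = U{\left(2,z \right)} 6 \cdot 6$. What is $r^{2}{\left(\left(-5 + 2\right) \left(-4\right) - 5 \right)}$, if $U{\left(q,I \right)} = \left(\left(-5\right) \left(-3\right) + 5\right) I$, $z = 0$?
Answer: $0$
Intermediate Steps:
$U{\left(q,I \right)} = 20 I$ ($U{\left(q,I \right)} = \left(15 + 5\right) I = 20 I$)
$r{\left(M \right)} = 0$ ($r{\left(M \right)} = 20 \cdot 0 \cdot 6 \cdot 6 = 0 \cdot 6 \cdot 6 = 0 \cdot 6 = 0$)
$r^{2}{\left(\left(-5 + 2\right) \left(-4\right) - 5 \right)} = 0^{2} = 0$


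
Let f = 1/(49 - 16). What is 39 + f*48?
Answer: 445/11 ≈ 40.455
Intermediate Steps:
f = 1/33 ≈ 0.030303
39 + f*48 = 39 + (1/33)*48 = 39 + 16/11 = 445/11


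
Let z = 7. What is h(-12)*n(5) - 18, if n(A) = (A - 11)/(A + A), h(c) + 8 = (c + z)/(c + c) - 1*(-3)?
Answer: -121/8 ≈ -15.125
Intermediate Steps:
h(c) = -5 + (7 + c)/(2*c) (h(c) = -8 + ((c + 7)/(c + c) - 1*(-3)) = -8 + ((7 + c)/((2*c)) + 3) = -8 + ((7 + c)*(1/(2*c)) + 3) = -8 + ((7 + c)/(2*c) + 3) = -8 + (3 + (7 + c)/(2*c)) = -5 + (7 + c)/(2*c))
n(A) = (-11 + A)/(2*A) (n(A) = (-11 + A)/((2*A)) = (-11 + A)*(1/(2*A)) = (-11 + A)/(2*A))
h(-12)*n(5) - 18 = ((1/2)*(7 - 9*(-12))/(-12))*((1/2)*(-11 + 5)/5) - 18 = ((1/2)*(-1/12)*(7 + 108))*((1/2)*(1/5)*(-6)) - 18 = ((1/2)*(-1/12)*115)*(-3/5) - 18 = -115/24*(-3/5) - 18 = 23/8 - 18 = -121/8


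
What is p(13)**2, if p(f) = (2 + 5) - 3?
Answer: 16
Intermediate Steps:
p(f) = 4 (p(f) = 7 - 3 = 4)
p(13)**2 = 4**2 = 16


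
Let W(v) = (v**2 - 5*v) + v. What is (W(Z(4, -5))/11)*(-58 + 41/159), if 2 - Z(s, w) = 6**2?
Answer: -11861852/1749 ≈ -6782.1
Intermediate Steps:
Z(s, w) = -34 (Z(s, w) = 2 - 1*6**2 = 2 - 1*36 = 2 - 36 = -34)
W(v) = v**2 - 4*v
(W(Z(4, -5))/11)*(-58 + 41/159) = (-34*(-4 - 34)/11)*(-58 + 41/159) = (-34*(-38)*(1/11))*(-58 + 41*(1/159)) = (1292*(1/11))*(-58 + 41/159) = (1292/11)*(-9181/159) = -11861852/1749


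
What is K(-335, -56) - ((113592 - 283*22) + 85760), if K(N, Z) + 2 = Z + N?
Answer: -193519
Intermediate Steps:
K(N, Z) = -2 + N + Z (K(N, Z) = -2 + (Z + N) = -2 + (N + Z) = -2 + N + Z)
K(-335, -56) - ((113592 - 283*22) + 85760) = (-2 - 335 - 56) - ((113592 - 283*22) + 85760) = -393 - ((113592 - 6226) + 85760) = -393 - (107366 + 85760) = -393 - 1*193126 = -393 - 193126 = -193519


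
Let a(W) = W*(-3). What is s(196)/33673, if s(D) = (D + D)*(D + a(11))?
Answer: 63896/33673 ≈ 1.8975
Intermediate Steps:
a(W) = -3*W
s(D) = 2*D*(-33 + D) (s(D) = (D + D)*(D - 3*11) = (2*D)*(D - 33) = (2*D)*(-33 + D) = 2*D*(-33 + D))
s(196)/33673 = (2*196*(-33 + 196))/33673 = (2*196*163)*(1/33673) = 63896*(1/33673) = 63896/33673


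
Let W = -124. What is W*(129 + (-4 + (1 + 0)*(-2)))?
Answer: -15252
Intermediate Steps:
W*(129 + (-4 + (1 + 0)*(-2))) = -124*(129 + (-4 + (1 + 0)*(-2))) = -124*(129 + (-4 + 1*(-2))) = -124*(129 + (-4 - 2)) = -124*(129 - 6) = -124*123 = -15252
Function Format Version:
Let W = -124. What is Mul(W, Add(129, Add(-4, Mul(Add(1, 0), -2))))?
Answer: -15252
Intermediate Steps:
Mul(W, Add(129, Add(-4, Mul(Add(1, 0), -2)))) = Mul(-124, Add(129, Add(-4, Mul(Add(1, 0), -2)))) = Mul(-124, Add(129, Add(-4, Mul(1, -2)))) = Mul(-124, Add(129, Add(-4, -2))) = Mul(-124, Add(129, -6)) = Mul(-124, 123) = -15252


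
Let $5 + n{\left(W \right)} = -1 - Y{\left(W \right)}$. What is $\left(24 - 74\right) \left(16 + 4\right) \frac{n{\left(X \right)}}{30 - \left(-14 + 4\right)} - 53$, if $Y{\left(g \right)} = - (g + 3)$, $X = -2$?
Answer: $72$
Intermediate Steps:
$Y{\left(g \right)} = -3 - g$ ($Y{\left(g \right)} = - (3 + g) = -3 - g$)
$n{\left(W \right)} = -3 + W$ ($n{\left(W \right)} = -5 - \left(-2 - W\right) = -5 + \left(-1 + \left(3 + W\right)\right) = -5 + \left(2 + W\right) = -3 + W$)
$\left(24 - 74\right) \left(16 + 4\right) \frac{n{\left(X \right)}}{30 - \left(-14 + 4\right)} - 53 = \left(24 - 74\right) \left(16 + 4\right) \frac{-3 - 2}{30 - \left(-14 + 4\right)} - 53 = \left(-50\right) 20 \left(- \frac{5}{30 - -10}\right) - 53 = - 1000 \left(- \frac{5}{30 + 10}\right) - 53 = - 1000 \left(- \frac{5}{40}\right) - 53 = - 1000 \left(\left(-5\right) \frac{1}{40}\right) - 53 = \left(-1000\right) \left(- \frac{1}{8}\right) - 53 = 125 - 53 = 72$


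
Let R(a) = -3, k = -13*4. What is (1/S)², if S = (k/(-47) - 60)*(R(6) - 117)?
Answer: 2209/110330265600 ≈ 2.0022e-8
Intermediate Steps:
k = -52 (k = -13*4 = -52)
S = 332160/47 (S = (-52/(-47) - 60)*(-3 - 117) = (-52*(-1/47) - 60)*(-120) = (52/47 - 60)*(-120) = -2768/47*(-120) = 332160/47 ≈ 7067.2)
(1/S)² = (1/(332160/47))² = (47/332160)² = 2209/110330265600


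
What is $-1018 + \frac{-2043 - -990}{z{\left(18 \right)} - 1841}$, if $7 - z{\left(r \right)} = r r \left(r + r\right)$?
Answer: $- \frac{13739911}{13498} \approx -1017.9$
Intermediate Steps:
$z{\left(r \right)} = 7 - 2 r^{3}$ ($z{\left(r \right)} = 7 - r r \left(r + r\right) = 7 - r^{2} \cdot 2 r = 7 - 2 r^{3}$)
$-1018 + \frac{-2043 - -990}{z{\left(18 \right)} - 1841} = -1018 + \frac{-2043 - -990}{\left(7 - 2 \cdot 18^{3}\right) - 1841} = -1018 + \frac{-2043 + 990}{\left(7 - 11664\right) - 1841} = -1018 - \frac{1053}{\left(7 - 11664\right) - 1841} = -1018 - \frac{1053}{-11657 - 1841} = -1018 - \frac{1053}{-13498} = -1018 - - \frac{1053}{13498} = -1018 + \frac{1053}{13498} = - \frac{13739911}{13498}$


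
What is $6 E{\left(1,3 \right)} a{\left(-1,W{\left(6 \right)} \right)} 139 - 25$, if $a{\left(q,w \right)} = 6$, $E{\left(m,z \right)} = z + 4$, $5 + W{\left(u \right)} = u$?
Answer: $35003$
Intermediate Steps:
$W{\left(u \right)} = -5 + u$
$E{\left(m,z \right)} = 4 + z$
$6 E{\left(1,3 \right)} a{\left(-1,W{\left(6 \right)} \right)} 139 - 25 = 6 \left(4 + 3\right) 6 \cdot 139 - 25 = 6 \cdot 7 \cdot 6 \cdot 139 - 25 = 42 \cdot 6 \cdot 139 - 25 = 252 \cdot 139 - 25 = 35028 - 25 = 35003$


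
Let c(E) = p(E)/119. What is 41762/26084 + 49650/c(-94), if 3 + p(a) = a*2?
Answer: -77052712429/2491022 ≈ -30932.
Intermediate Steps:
p(a) = -3 + 2*a (p(a) = -3 + a*2 = -3 + 2*a)
c(E) = -3/119 + 2*E/119 (c(E) = (-3 + 2*E)/119 = (-3 + 2*E)*(1/119) = -3/119 + 2*E/119)
41762/26084 + 49650/c(-94) = 41762/26084 + 49650/(-3/119 + (2/119)*(-94)) = 41762*(1/26084) + 49650/(-3/119 - 188/119) = 20881/13042 + 49650/(-191/119) = 20881/13042 + 49650*(-119/191) = 20881/13042 - 5908350/191 = -77052712429/2491022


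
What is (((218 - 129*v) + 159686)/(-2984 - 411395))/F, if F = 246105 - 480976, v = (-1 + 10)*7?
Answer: 151777/97325610109 ≈ 1.5595e-6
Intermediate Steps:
v = 63 (v = 9*7 = 63)
F = -234871
(((218 - 129*v) + 159686)/(-2984 - 411395))/F = (((218 - 129*63) + 159686)/(-2984 - 411395))/(-234871) = (((218 - 8127) + 159686)/(-414379))*(-1/234871) = ((-7909 + 159686)*(-1/414379))*(-1/234871) = (151777*(-1/414379))*(-1/234871) = -151777/414379*(-1/234871) = 151777/97325610109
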